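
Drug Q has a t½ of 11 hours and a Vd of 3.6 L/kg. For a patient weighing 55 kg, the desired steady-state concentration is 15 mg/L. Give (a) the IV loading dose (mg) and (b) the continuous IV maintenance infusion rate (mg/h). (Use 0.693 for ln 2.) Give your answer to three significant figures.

Total Vd = 3.6 × 55 = 198.0 L
LD = Vd × C = 198.0 × 15 = 2970 mg
CL = 0.693 × Vd / t½ = 0.693 × 198.0 / 11 = 12.47 L/h
Infusion rate = CL × Css = 12.47 × 15 = 187.1 mg/h

(a) 2970 mg; (b) 187 mg/h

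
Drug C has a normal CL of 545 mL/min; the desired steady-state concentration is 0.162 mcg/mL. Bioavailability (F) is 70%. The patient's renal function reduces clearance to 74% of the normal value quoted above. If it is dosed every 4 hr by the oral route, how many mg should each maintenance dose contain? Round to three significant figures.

CL = 545 mL/min = 545 × 0.06 = 32.70 L/h
Patient clearance = 0.74 × 32.70 = 24.20 L/h
At steady state, dose per interval replaces the amount cleared in that interval: F·D/τ = CL·Css.
D = CL × Css × τ / F = 24.20 × 0.162 × 4 / 0.7 = 22.40 mg

22.4 mg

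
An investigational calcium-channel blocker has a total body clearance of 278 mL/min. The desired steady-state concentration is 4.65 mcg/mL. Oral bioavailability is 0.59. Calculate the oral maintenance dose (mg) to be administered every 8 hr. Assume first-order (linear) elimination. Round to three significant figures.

1050 mg

CL = 278 mL/min = 278 × 0.06 = 16.68 L/h
At steady state, dose per interval replaces the amount cleared in that interval: F·D/τ = CL·Css.
D = CL × Css × τ / F = 16.68 × 4.65 × 8 / 0.59 = 1052 mg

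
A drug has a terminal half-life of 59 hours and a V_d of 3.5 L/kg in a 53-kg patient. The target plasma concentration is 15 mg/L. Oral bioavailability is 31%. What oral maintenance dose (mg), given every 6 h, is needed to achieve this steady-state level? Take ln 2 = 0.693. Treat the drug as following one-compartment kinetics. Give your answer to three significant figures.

633 mg

Vd = 3.5 L/kg × 53 kg = 185.5 L
CL = 0.693 × Vd / t½ = 0.693 × 185.5 / 59 = 2.179 L/h
D = CL × Css × τ / F = 2.179 × 15 × 6 / 0.31 = 632.6 mg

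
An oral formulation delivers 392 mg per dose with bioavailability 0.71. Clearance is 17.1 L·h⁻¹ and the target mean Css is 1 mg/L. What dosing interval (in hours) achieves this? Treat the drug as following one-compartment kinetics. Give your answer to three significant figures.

F·D/τ = CL·Css → τ = F·D / (CL·Css).
τ = 0.71 × 392 / (17.1 × 1) = 16.28 h

16.3 h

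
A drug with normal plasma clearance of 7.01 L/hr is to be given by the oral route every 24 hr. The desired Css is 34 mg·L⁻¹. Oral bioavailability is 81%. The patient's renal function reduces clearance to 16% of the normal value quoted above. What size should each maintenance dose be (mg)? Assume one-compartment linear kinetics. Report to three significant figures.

1130 mg

Patient clearance = 0.16 × 7.010 = 1.122 L/h
D = CL × Css × τ / F = 1.122 × 34 × 24 / 0.81 = 1130 mg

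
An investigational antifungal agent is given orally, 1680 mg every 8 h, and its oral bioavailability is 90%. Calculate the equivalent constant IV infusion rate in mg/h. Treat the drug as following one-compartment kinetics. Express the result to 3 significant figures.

Equivalent systemic input: infusion rate = F·D/τ.
Rate = 0.9 × 1680 / 8 = 189.0 mg/h

189 mg/h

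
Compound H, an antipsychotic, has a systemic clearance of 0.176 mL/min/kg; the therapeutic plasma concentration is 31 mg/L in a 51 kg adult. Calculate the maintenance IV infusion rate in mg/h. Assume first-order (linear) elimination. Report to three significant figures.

16.7 mg/h

CL = 0.176 mL/min/kg × 51 kg = 8.976 mL/min = 8.976 × 60/1000 = 0.5386 L/h
Rate = CL × Css = 0.5386 × 31 = 16.70 mg/h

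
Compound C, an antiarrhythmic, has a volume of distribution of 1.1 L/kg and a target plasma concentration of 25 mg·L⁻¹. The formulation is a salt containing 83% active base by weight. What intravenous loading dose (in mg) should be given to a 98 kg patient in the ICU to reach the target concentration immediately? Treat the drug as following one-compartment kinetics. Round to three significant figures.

3250 mg

Vd(total) = 98 kg × 1.1 L/kg = 107.8 L
The loading dose fills Vd to the target concentration.
LD = Vd × C / S = 107.8 × 25.00 / 0.83 = 3247 mg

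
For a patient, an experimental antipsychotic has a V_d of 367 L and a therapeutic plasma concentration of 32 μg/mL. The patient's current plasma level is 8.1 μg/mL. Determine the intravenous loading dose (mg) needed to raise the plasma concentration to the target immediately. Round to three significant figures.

The loading dose fills Vd to the target concentration.
Concentration deficit ΔC = 32 − 8.1 = 23.90 mg/L
LD = Vd × ΔC = 367.0 × 23.90 = 8771 mg

8770 mg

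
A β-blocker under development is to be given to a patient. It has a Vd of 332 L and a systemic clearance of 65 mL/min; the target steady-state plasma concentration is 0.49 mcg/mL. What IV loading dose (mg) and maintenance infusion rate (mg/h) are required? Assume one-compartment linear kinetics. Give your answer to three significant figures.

Loading: fill Vd to C_target → 332.0 L × 0.49 mg/L = 162.7 mg
Convert clearance: 65 mL/min × 60 min/h ÷ 1000 mL/L = 3.900 L/h
Maintenance infusion rate = CL × Css = 3.900 × 0.49 = 1.911 mg/h

(a) 163 mg; (b) 1.91 mg/h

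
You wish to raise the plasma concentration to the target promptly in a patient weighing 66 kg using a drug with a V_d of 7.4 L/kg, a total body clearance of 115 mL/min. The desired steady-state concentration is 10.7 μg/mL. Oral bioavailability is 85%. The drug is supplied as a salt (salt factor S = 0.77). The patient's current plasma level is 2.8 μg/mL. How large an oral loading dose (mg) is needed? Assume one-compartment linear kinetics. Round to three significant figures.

5900 mg

Vd(total) = 66 kg × 7.4 L/kg = 488.4 L
LD is governed by Vd — clearance does not enter the loading-dose calculation.
Concentration deficit ΔC = 10.7 − 2.8 = 7.900 mg/L
LD = Vd × ΔC / F / S = 488.4 × 7.900 / 0.85 / 0.77 = 5895 mg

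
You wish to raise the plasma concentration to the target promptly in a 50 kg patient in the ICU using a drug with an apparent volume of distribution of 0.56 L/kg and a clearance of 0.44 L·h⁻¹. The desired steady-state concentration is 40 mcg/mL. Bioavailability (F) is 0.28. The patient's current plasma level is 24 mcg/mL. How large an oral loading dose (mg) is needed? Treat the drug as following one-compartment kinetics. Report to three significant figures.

Total Vd = 0.56 × 50 = 28.00 L
Concentration deficit ΔC = 40 − 24 = 16.00 mg/L
LD = Vd × ΔC / F = 28.00 × 16.00 / 0.28 = 1600 mg

1600 mg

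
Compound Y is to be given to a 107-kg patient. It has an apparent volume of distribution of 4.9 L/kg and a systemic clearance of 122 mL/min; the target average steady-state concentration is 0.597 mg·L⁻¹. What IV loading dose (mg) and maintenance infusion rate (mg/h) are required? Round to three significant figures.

Vd(total) = 107 kg × 4.9 L/kg = 524.3 L
Loading dose = Vd × C = 524.3 × 0.597 = 313.0 mg
CL = 122 mL/min = 122 × 0.06 = 7.320 L/h
Maintenance: replace elimination → rate = CL × Css = 7.320 × 0.597 = 4.370 mg/h

(a) 313 mg; (b) 4.37 mg/h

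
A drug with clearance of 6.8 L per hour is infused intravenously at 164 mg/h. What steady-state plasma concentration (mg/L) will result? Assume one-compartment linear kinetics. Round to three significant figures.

Css = rate / CL = 164 / 6.800 = 24.12 mg/L

24.1 mg/L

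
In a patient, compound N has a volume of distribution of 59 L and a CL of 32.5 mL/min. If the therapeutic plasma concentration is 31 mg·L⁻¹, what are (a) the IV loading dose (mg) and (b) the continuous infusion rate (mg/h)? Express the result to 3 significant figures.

Loading: fill Vd to C_target → 59.00 L × 31 mg/L = 1829 mg
CL = 32.5 mL/min × 60/1000 = 1.950 L/h
Infusion rate = 1.950 L/h × 31 mg/L = 60.45 mg/h

(a) 1830 mg; (b) 60.5 mg/h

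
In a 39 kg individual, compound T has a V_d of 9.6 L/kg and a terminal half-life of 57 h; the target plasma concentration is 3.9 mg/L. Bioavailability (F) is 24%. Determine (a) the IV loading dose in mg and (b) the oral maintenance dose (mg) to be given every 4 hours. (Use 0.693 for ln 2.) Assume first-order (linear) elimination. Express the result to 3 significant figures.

(a) 1460 mg; (b) 296 mg

Total Vd = 9.6 × 39 = 374.4 L
LD = Vd × C = 374.4 × 3.9 = 1460 mg
CL = 0.693 × Vd / t½ = 0.693 × 374.4 / 57 = 4.552 L/h
D = CL × Css × τ / F = 4.552 × 3.9 × 4 / 0.24 = 295.9 mg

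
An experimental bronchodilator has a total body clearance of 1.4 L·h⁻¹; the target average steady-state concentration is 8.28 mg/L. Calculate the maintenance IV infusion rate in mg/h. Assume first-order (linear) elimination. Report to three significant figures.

11.6 mg/h

At steady state, infusion rate equals elimination rate: rate in = CL × Css.
Rate = CL × Css = 1.400 × 8.28 = 11.59 mg/h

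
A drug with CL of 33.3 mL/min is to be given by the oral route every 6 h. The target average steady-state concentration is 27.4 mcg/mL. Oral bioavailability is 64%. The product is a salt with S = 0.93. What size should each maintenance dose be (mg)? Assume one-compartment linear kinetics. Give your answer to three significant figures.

CL = 33.3 mL/min = 33.3 × 0.06 = 1.998 L/h
D = CL × Css × τ / F / S = 1.998 × 27.4 × 6 / 0.64 / 0.93 = 551.9 mg

552 mg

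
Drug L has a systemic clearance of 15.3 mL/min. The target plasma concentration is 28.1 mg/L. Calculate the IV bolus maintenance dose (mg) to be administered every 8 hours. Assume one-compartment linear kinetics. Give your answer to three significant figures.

CL = 15.3 mL/min × 60/1000 = 0.9180 L/h
At steady state, dose per interval replaces the amount cleared in that interval: D/τ = CL·Css.
D = CL × Css × τ = 0.9180 × 28.1 × 8 = 206.4 mg

206 mg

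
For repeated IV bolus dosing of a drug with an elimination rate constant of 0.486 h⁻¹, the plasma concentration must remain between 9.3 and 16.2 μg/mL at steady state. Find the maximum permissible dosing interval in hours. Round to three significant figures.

Between IV bolus doses, concentration decays as C = C₀·e^(−kτ), so C_peak/C_trough = e^(kτ).
τ_max = ln(C_peak/C_trough) / k = ln(16.2/9.3) / 0.4860 = 0.5550 / 0.4860 = 1.142 h

1.14 h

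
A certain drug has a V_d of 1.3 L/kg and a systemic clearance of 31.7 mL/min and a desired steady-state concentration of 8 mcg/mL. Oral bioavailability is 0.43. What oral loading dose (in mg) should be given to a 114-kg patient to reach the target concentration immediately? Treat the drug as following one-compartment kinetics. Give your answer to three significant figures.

2760 mg

Total Vd = 1.3 × 114 = 148.2 L
Loading dose depends on Vd (not clearance): it fills the distribution volume.
LD = Vd × C / F = 148.2 × 8.000 / 0.43 = 2757 mg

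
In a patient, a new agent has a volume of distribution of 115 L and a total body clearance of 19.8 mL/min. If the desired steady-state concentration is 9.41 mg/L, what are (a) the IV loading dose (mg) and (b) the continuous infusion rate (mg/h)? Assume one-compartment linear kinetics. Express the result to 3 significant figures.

(a) 1080 mg; (b) 11.2 mg/h

Loading: fill Vd to C_target → 115.0 L × 9.41 mg/L = 1082 mg
CL = 19.8 mL/min × 60/1000 = 1.188 L/h
Maintenance infusion rate = CL × Css = 1.188 × 9.41 = 11.18 mg/h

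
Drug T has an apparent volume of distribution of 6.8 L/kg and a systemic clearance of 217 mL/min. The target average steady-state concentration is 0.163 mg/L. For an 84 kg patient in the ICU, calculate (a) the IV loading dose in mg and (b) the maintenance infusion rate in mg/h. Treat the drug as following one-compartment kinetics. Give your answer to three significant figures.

(a) 93.1 mg; (b) 2.12 mg/h

Vd = 6.8 L/kg × 84 kg = 571.2 L
LD = Vd · C_target = 571.2 × 0.163 = 93.11 mg
Convert clearance: 217 mL/min × 60 min/h ÷ 1000 mL/L = 13.02 L/h
Maintenance: replace elimination → rate = CL × Css = 13.02 × 0.163 = 2.122 mg/h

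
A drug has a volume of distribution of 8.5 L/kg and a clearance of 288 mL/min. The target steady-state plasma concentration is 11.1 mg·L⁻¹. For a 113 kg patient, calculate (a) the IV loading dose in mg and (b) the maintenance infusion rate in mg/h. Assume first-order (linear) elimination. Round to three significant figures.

(a) 10700 mg; (b) 192 mg/h

Vd(total) = 113 kg × 8.5 L/kg = 960.5 L
Loading dose = Vd × C = 960.5 × 11.1 = 10660 mg
CL = 288 mL/min × 60/1000 = 17.28 L/h
Maintenance: replace elimination → rate = CL × Css = 17.28 × 11.1 = 191.8 mg/h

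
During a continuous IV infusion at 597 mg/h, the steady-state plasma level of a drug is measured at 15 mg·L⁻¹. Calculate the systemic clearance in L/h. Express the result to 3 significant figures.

At steady state, infusion rate = CL × Css, so CL = rate / Css.
CL = 597 / 15 = 39.80 L/h

39.8 L/h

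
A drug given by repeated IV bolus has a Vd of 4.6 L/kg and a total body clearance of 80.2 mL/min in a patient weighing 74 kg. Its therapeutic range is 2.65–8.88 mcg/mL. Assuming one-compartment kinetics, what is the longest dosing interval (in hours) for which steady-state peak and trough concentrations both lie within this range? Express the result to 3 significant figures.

Vd = 4.6 L/kg × 74 kg = 340.4 L
Convert clearance: 80.2 mL/min × 60 min/h ÷ 1000 mL/L = 4.812 L/h
k = CL / Vd = 4.812 / 340.4 = 0.01414 h⁻¹
Between IV bolus doses, concentration decays as C = C₀·e^(−kτ), so C_peak/C_trough = e^(kτ).
τ_max = ln(C_peak/C_trough) / k = ln(8.88/2.65) / 0.01414 = 1.209 / 0.01414 = 85.50 h

85.5 h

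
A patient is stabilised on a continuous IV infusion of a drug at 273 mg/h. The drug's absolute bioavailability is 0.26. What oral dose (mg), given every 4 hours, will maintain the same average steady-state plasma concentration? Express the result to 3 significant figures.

To maintain the same Css, the systemic dosing rate must be unchanged: F·D/τ = infusion rate.
D = rate × τ / F = 273 × 4 / 0.26 = 4200 mg

4200 mg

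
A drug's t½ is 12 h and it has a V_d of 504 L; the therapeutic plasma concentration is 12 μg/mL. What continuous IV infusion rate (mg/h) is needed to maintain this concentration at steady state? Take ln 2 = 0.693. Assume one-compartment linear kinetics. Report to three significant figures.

CL = 0.693 × Vd / t½ = 0.693 × 504.0 / 12 = 29.11 L/h
Infusion rate = CL × Css = 29.11 × 12 = 349.3 mg/h

349 mg/h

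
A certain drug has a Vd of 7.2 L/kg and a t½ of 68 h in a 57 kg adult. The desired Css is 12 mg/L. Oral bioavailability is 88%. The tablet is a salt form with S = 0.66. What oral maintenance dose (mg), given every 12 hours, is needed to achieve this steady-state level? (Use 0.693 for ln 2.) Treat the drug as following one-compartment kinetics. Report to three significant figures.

1040 mg

Vd = 7.2 L/kg × 57 kg = 410.4 L
CL = ln 2 · Vd / t½ = 0.693 × 410.4 / 68 = 4.182 L/h
D = CL × Css × τ / F / S = 4.182 × 12 × 12 / 0.88 / 0.66 = 1037 mg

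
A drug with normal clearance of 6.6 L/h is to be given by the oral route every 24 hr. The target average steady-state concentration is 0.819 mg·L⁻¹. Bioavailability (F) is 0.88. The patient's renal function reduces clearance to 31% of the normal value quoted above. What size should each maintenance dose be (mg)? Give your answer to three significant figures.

45.7 mg

Patient clearance = 0.31 × 6.600 = 2.046 L/h
D = CL × Css × τ / F = 2.046 × 0.819 × 24 / 0.88 = 45.70 mg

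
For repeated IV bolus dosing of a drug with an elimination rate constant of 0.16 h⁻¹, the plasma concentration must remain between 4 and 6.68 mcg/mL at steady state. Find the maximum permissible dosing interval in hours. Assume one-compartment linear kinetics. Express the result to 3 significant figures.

3.21 h

Between IV bolus doses, concentration decays as C = C₀·e^(−kτ), so C_peak/C_trough = e^(kτ).
τ_max = ln(C_peak/C_trough) / k = ln(6.68/4) / 0.1600 = 0.5128 / 0.1600 = 3.205 h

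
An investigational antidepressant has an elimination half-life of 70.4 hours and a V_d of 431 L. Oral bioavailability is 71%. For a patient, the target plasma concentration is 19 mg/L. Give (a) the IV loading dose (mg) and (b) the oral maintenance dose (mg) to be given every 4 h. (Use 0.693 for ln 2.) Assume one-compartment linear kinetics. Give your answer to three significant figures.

(a) 8190 mg; (b) 454 mg

LD = Vd × C = 431.0 × 19 = 8189 mg
CL = 0.693 × Vd / t½ = 0.693 × 431.0 / 70.4 = 4.243 L/h
D = CL × Css × τ / F = 4.243 × 19 × 4 / 0.71 = 454.2 mg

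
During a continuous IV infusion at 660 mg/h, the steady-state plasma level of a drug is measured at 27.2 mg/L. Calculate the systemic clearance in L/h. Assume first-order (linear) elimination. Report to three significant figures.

At steady state, infusion rate = CL × Css, so CL = rate / Css.
CL = 660 / 27.2 = 24.26 L/h

24.3 L/h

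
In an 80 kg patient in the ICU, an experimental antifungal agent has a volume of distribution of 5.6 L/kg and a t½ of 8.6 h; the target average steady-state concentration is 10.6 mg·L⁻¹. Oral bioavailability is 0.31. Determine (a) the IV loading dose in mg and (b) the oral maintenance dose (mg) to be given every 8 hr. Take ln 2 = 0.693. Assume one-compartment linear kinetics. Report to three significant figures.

(a) 4750 mg; (b) 9880 mg

Vd(total) = 80 kg × 5.6 L/kg = 448.0 L
LD = Vd × C = 448.0 × 10.6 = 4749 mg
CL = 0.693 × Vd / t½ = 0.693 × 448.0 / 8.6 = 36.10 L/h
D = CL × Css × τ / F = 36.10 × 10.6 × 8 / 0.31 = 9875 mg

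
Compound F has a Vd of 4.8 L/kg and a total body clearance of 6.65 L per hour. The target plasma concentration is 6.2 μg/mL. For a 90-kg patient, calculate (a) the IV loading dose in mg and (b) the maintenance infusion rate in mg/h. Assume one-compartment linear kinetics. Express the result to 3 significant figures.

(a) 2680 mg; (b) 41.2 mg/h

Vd = 4.8 L/kg × 90 kg = 432.0 L
Loading dose = Vd × C = 432.0 × 6.2 = 2678 mg
Maintenance infusion rate = CL × Css = 6.650 × 6.2 = 41.23 mg/h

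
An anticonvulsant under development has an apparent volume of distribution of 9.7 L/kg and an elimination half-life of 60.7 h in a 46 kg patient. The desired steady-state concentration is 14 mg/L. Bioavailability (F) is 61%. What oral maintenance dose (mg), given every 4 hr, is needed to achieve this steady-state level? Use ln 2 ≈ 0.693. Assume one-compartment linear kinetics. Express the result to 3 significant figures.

Vd = 9.7 L/kg × 46 kg = 446.2 L
CL = 0.693 × Vd / t½ = 0.693 × 446.2 / 60.7 = 5.094 L/h
D = CL × Css × τ / F = 5.094 × 14 × 4 / 0.61 = 467.6 mg

468 mg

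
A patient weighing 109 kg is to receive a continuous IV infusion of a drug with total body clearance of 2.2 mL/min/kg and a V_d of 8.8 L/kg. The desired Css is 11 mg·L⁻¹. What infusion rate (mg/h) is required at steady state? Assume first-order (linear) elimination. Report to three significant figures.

CL = 2.2 mL/min/kg × 109 kg = 239.8 mL/min = 239.8 × 60/1000 = 14.39 L/h
Maintenance depends on clearance, not Vd — rate in must match rate out.
Rate = CL × Css = 14.39 × 11 = 158.3 mg/h

158 mg/h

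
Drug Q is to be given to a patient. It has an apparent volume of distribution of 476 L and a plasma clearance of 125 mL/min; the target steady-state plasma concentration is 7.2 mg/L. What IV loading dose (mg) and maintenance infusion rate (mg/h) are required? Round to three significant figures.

(a) 3430 mg; (b) 54.0 mg/h

Loading dose = Vd × C = 476.0 × 7.2 = 3427 mg
CL = 125 mL/min = 125 × 0.06 = 7.500 L/h
Maintenance: replace elimination → rate = CL × Css = 7.500 × 7.2 = 54.00 mg/h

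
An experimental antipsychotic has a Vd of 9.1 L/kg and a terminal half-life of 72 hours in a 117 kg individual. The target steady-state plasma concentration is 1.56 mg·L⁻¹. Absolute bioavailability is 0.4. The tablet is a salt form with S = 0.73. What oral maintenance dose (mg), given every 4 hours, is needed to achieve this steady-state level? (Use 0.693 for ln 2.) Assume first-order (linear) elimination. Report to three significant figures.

219 mg

Total Vd = 9.1 × 117 = 1065 L
CL = ln 2 · Vd / t½ = 0.693 × 1065 / 72 = 10.25 L/h
D = CL × Css × τ / F / S = 10.25 × 1.56 × 4 / 0.4 / 0.73 = 219.0 mg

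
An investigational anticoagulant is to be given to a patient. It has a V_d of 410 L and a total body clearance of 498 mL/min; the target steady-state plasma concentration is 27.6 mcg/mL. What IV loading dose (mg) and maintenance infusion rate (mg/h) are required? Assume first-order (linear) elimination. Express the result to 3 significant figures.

Loading: fill Vd to C_target → 410.0 L × 27.6 mg/L = 11320 mg
CL = 498 mL/min × 60/1000 = 29.88 L/h
Maintenance infusion rate = CL × Css = 29.88 × 27.6 = 824.7 mg/h

(a) 11300 mg; (b) 825 mg/h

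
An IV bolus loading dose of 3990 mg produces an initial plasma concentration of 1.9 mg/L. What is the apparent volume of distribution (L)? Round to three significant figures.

2100 L

Immediately after an IV bolus, C₀ = Dose / Vd, so Vd = Dose / C₀.
Vd = 3990 / 1.9 = 2100 L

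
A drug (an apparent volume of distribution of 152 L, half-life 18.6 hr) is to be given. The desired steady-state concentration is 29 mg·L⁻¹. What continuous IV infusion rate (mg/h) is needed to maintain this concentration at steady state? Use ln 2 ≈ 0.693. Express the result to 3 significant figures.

164 mg/h

CL = 0.693 × Vd / t½ = 0.693 × 152.0 / 18.6 = 5.663 L/h
Infusion rate = CL × Css = 5.663 × 29 = 164.2 mg/h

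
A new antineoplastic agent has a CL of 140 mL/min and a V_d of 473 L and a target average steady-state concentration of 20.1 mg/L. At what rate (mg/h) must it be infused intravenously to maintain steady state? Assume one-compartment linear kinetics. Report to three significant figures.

CL = 140 mL/min × 60/1000 = 8.400 L/h
Maintenance depends on clearance, not Vd — rate in must match rate out.
R₀ = 8.400 × 20.1 = 168.8 mg/h

169 mg/h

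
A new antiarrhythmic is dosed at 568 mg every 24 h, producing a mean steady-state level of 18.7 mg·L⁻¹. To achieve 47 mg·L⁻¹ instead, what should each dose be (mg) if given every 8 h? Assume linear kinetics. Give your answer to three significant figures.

For first-order elimination, Css ∝ F·D/(CL·τ); F and CL are unchanged, so Css ∝ D/τ.
D₂ = D₁ × (Css,target / Css,current) × (τ₂/τ₁) = 568 × (47/18.7) × (8/24) = 475.9 mg

476 mg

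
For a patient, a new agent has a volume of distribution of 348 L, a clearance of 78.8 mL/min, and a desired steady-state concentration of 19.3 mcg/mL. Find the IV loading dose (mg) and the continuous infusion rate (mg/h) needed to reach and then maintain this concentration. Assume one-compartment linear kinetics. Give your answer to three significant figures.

Loading dose = Vd × C = 348.0 × 19.3 = 6716 mg
CL = 78.8 mL/min × 60/1000 = 4.728 L/h
Maintenance infusion rate = CL × Css = 4.728 × 19.3 = 91.25 mg/h

(a) 6720 mg; (b) 91.3 mg/h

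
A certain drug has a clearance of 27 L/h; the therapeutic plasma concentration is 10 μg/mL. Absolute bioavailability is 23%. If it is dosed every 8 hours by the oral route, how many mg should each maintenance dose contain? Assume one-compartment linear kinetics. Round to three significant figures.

D = CL × Css × τ / F = 27.00 × 10 × 8 / 0.23 = 9391 mg

9390 mg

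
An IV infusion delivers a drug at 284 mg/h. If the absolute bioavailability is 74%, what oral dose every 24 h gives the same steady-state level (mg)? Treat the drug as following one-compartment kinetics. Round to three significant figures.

To maintain the same Css, the systemic dosing rate must be unchanged: F·D/τ = infusion rate.
D = rate × τ / F = 284 × 24 / 0.74 = 9211 mg

9210 mg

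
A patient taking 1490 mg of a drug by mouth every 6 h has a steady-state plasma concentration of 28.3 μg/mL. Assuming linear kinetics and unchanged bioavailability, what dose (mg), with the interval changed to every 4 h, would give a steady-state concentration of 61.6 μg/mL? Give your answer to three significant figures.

2160 mg

With linear kinetics, Css is proportional to dose rate (D/τ) at fixed clearance.
D₂ = D₁ × (Css,target / Css,current) × (τ₂/τ₁) = 1490 × (61.6/28.3) × (4/6) = 2162 mg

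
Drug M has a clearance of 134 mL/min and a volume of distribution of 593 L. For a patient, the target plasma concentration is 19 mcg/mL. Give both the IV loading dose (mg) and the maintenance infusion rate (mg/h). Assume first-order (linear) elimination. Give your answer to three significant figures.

(a) 11300 mg; (b) 153 mg/h

LD = Vd · C_target = 593.0 × 19 = 11270 mg
Convert clearance: 134 mL/min × 60 min/h ÷ 1000 mL/L = 8.040 L/h
Infusion rate = 8.040 L/h × 19 mg/L = 152.8 mg/h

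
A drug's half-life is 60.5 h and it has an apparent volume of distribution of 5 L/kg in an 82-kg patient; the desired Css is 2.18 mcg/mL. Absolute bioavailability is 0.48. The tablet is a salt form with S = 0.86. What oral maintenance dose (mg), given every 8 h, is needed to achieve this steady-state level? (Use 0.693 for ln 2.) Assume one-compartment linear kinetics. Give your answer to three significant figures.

Vd(total) = 82 kg × 5 L/kg = 410.0 L
CL = 0.693 × Vd / t½ = 0.693 × 410.0 / 60.5 = 4.696 L/h
D = CL × Css × τ / F / S = 4.696 × 2.18 × 8 / 0.48 / 0.86 = 198.4 mg

198 mg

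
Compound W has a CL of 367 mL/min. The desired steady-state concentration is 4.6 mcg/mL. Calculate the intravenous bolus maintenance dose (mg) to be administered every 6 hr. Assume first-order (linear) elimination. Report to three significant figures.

608 mg

CL = 367 mL/min × 60/1000 = 22.02 L/h
At steady state, dose per interval replaces the amount cleared in that interval: D/τ = CL·Css.
D = CL × Css × τ = 22.02 × 4.6 × 6 = 607.8 mg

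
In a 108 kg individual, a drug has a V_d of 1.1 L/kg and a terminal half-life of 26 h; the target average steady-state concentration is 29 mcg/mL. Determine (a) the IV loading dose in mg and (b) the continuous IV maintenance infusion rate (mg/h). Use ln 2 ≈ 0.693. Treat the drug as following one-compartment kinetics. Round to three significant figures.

(a) 3450 mg; (b) 91.8 mg/h

Total Vd = 1.1 × 108 = 118.8 L
LD = Vd × C = 118.8 × 29 = 3445 mg
CL = 0.693 × Vd / t½ = 0.693 × 118.8 / 26 = 3.166 L/h
Infusion rate = CL × Css = 3.166 × 29 = 91.81 mg/h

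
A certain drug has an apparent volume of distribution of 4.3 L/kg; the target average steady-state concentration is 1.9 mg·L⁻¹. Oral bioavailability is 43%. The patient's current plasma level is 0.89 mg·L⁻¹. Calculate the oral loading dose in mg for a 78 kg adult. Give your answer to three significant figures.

788 mg

Vd(total) = 78 kg × 4.3 L/kg = 335.4 L
The loading dose fills Vd to the target concentration.
Concentration deficit ΔC = 1.9 − 0.89 = 1.010 mg/L
LD = Vd × ΔC / F = 335.4 × 1.010 / 0.43 = 787.8 mg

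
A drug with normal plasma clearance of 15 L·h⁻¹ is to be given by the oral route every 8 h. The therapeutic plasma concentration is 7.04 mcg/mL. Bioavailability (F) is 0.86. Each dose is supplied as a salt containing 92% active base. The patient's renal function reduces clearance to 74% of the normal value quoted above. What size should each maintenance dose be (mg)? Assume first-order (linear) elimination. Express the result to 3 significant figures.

790 mg

Patient clearance = 0.74 × 15.00 = 11.10 L/h
D = CL × Css × τ / F / S = 11.10 × 7.04 × 8 / 0.86 / 0.92 = 790.1 mg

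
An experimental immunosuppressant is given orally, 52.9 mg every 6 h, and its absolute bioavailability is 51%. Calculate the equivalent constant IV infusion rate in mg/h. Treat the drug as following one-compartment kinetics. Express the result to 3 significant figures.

4.50 mg/h

Equivalent systemic input: infusion rate = F·D/τ.
Rate = 0.51 × 52.9 / 6 = 4.497 mg/h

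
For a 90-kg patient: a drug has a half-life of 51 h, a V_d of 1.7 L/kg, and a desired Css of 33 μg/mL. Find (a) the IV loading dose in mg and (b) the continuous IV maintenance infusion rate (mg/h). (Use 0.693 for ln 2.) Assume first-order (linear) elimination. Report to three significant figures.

(a) 5050 mg; (b) 68.6 mg/h

Vd(total) = 90 kg × 1.7 L/kg = 153.0 L
LD = Vd × C = 153.0 × 33 = 5049 mg
CL = 0.693 × Vd / t½ = 0.693 × 153.0 / 51 = 2.079 L/h
Infusion rate = CL × Css = 2.079 × 33 = 68.61 mg/h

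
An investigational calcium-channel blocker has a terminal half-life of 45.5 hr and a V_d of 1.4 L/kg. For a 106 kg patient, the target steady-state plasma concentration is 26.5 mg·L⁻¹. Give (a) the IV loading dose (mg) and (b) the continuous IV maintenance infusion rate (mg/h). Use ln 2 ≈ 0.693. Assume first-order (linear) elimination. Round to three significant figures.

(a) 3930 mg; (b) 59.9 mg/h

Vd(total) = 106 kg × 1.4 L/kg = 148.4 L
LD = Vd × C = 148.4 × 26.5 = 3933 mg
CL = 0.693 × Vd / t½ = 0.693 × 148.4 / 45.5 = 2.260 L/h
Infusion rate = CL × Css = 2.260 × 26.5 = 59.89 mg/h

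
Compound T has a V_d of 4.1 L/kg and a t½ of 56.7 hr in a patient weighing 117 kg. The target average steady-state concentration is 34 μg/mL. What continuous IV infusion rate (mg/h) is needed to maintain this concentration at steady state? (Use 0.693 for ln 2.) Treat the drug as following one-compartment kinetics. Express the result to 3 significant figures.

Vd(total) = 117 kg × 4.1 L/kg = 479.7 L
CL = ln 2 · Vd / t½ = 0.693 × 479.7 / 56.7 = 5.863 L/h
Infusion rate = CL × Css = 5.863 × 34 = 199.3 mg/h

199 mg/h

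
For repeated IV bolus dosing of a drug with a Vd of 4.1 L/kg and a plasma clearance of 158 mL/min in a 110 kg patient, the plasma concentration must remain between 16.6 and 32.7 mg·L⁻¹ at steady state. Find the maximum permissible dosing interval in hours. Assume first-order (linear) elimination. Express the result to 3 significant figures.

Vd = 4.1 L/kg × 110 kg = 451.0 L
Convert clearance: 158 mL/min × 60 min/h ÷ 1000 mL/L = 9.480 L/h
k = CL / Vd = 9.480 / 451.0 = 0.02102 h⁻¹
Between IV bolus doses, concentration decays as C = C₀·e^(−kτ), so C_peak/C_trough = e^(kτ).
τ_max = ln(C_peak/C_trough) / k = ln(32.7/16.6) / 0.02102 = 0.6780 / 0.02102 = 32.25 h

32.3 h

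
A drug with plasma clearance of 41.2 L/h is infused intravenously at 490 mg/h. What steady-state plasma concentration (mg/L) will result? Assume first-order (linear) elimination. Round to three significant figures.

Css = rate / CL = 490 / 41.20 = 11.89 mg/L

11.9 mg/L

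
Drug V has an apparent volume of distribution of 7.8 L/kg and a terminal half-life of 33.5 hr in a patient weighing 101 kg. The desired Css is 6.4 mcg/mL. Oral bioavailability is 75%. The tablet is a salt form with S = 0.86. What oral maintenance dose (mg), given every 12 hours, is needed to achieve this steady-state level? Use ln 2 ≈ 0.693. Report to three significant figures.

1940 mg

Vd = 7.8 L/kg × 101 kg = 787.8 L
CL = ln 2 · Vd / t½ = 0.693 × 787.8 / 33.5 = 16.30 L/h
D = CL × Css × τ / F / S = 16.30 × 6.4 × 12 / 0.75 / 0.86 = 1941 mg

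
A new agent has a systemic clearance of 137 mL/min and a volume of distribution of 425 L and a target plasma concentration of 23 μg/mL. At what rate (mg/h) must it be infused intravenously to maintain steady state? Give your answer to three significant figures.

CL = 137 mL/min × 60/1000 = 8.220 L/h
Vd does not affect the maintenance rate; only clearance governs steady-state input.
Rate = CL × Css = 8.220 × 23 = 189.1 mg/h

189 mg/h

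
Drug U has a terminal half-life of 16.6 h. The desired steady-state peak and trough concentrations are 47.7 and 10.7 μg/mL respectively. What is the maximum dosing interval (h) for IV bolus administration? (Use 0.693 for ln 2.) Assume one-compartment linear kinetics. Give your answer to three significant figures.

k = 0.693 / t½ = 0.693 / 16.6 = 0.04175 h⁻¹
Between IV bolus doses, concentration decays as C = C₀·e^(−kτ), so C_peak/C_trough = e^(kτ).
τ_max = ln(C_peak/C_trough) / k = ln(47.7/10.7) / 0.04175 = 1.495 / 0.04175 = 35.81 h

35.8 h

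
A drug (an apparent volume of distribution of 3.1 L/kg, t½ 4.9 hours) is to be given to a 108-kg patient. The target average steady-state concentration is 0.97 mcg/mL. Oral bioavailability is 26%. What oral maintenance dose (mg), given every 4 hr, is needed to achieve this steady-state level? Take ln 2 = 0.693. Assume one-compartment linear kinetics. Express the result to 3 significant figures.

707 mg

Total Vd = 3.1 × 108 = 334.8 L
CL = 0.693 × Vd / t½ = 0.693 × 334.8 / 4.9 = 47.35 L/h
D = CL × Css × τ / F = 47.35 × 0.97 × 4 / 0.26 = 706.6 mg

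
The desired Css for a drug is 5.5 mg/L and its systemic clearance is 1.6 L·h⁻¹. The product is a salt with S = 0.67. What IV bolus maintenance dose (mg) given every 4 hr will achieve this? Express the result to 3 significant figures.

D = CL × Css × τ / S = 1.600 × 5.5 × 4 / 0.67 = 52.54 mg

52.5 mg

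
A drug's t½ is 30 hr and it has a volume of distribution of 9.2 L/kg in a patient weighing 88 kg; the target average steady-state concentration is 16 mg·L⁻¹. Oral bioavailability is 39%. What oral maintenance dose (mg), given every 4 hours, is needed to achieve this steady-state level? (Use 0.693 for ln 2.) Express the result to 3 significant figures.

Vd = 9.2 L/kg × 88 kg = 809.6 L
CL = 0.693 × Vd / t½ = 0.693 × 809.6 / 30 = 18.70 L/h
D = CL × Css × τ / F = 18.70 × 16 × 4 / 0.39 = 3069 mg

3070 mg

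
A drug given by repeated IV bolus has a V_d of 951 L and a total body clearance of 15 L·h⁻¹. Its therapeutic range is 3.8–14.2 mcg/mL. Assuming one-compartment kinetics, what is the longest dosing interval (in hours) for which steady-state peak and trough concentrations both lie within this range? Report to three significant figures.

83.6 h

k = CL / Vd = 15.00 / 951.0 = 0.01577 h⁻¹
Between IV bolus doses, concentration decays as C = C₀·e^(−kτ), so C_peak/C_trough = e^(kτ).
τ_max = ln(C_peak/C_trough) / k = ln(14.2/3.8) / 0.01577 = 1.318 / 0.01577 = 83.58 h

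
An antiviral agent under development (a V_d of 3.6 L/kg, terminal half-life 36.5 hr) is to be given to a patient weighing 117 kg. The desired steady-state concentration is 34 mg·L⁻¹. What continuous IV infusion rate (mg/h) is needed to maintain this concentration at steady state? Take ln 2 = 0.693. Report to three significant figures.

272 mg/h

Total Vd = 3.6 × 117 = 421.2 L
CL = 0.693 × Vd / t½ = 0.693 × 421.2 / 36.5 = 7.997 L/h
Infusion rate = CL × Css = 7.997 × 34 = 271.9 mg/h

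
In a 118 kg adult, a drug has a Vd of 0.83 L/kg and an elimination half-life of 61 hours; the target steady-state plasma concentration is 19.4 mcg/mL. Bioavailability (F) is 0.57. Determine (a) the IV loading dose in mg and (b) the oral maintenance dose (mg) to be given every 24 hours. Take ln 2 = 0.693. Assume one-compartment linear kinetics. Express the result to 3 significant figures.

Total Vd = 0.83 × 118 = 97.94 L
LD = Vd × C = 97.94 × 19.4 = 1900 mg
CL = 0.693 × Vd / t½ = 0.693 × 97.94 / 61 = 1.113 L/h
D = CL × Css × τ / F = 1.113 × 19.4 × 24 / 0.57 = 909.1 mg

(a) 1900 mg; (b) 909 mg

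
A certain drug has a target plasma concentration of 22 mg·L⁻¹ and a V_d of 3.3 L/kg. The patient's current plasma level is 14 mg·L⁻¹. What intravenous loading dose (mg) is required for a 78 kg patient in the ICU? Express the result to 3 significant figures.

Total Vd = 3.3 × 78 = 257.4 L
Concentration deficit ΔC = 22 − 14 = 8.000 mg/L
LD = Vd × ΔC = 257.4 × 8.000 = 2059 mg

2060 mg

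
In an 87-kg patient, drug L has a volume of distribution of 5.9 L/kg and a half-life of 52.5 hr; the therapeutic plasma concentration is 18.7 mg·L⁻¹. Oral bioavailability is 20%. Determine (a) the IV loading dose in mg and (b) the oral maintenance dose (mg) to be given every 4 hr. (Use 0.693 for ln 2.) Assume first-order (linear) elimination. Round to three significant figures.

Vd(total) = 87 kg × 5.9 L/kg = 513.3 L
LD = Vd × C = 513.3 × 18.7 = 9599 mg
CL = 0.693 × Vd / t½ = 0.693 × 513.3 / 52.5 = 6.776 L/h
D = CL × Css × τ / F = 6.776 × 18.7 × 4 / 0.2 = 2534 mg

(a) 9600 mg; (b) 2530 mg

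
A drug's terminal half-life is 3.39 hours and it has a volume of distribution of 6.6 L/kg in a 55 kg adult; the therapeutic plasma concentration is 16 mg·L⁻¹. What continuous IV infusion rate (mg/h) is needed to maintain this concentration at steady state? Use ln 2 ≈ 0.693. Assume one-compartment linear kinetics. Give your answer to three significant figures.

Total Vd = 6.6 × 55 = 363.0 L
CL = ln 2 · Vd / t½ = 0.693 × 363.0 / 3.39 = 74.21 L/h
Infusion rate = CL × Css = 74.21 × 16 = 1187 mg/h

1190 mg/h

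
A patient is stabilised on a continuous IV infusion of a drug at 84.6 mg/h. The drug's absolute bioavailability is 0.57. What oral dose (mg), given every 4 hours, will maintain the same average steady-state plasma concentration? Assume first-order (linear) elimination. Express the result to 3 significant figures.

594 mg

To maintain the same Css, the systemic dosing rate must be unchanged: F·D/τ = infusion rate.
D = rate × τ / F = 84.6 × 4 / 0.57 = 593.7 mg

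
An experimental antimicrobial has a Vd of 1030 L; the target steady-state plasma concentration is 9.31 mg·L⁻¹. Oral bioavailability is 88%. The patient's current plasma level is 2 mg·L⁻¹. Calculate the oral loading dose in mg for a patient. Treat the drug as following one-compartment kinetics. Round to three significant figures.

Concentration deficit ΔC = 9.31 − 2 = 7.310 mg/L
LD = Vd × ΔC / F = 1030 × 7.310 / 0.88 = 8556 mg

8560 mg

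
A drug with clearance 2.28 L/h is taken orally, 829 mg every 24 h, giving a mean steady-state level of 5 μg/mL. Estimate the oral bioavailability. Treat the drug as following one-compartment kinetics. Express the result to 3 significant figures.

0.330

F·D/τ = CL·Css at steady state → F = CL·Css·τ / D.
F = 2.28 × 5 × 24 / 829 = 0.330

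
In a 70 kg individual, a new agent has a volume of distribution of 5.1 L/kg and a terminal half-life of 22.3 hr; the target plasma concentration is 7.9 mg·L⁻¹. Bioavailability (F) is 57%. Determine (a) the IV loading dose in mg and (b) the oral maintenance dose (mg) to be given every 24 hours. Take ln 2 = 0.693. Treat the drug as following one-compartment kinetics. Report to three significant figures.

(a) 2820 mg; (b) 3690 mg

Vd = 5.1 L/kg × 70 kg = 357.0 L
LD = Vd × C = 357.0 × 7.9 = 2820 mg
CL = 0.693 × Vd / t½ = 0.693 × 357.0 / 22.3 = 11.09 L/h
D = CL × Css × τ / F = 11.09 × 7.9 × 24 / 0.57 = 3689 mg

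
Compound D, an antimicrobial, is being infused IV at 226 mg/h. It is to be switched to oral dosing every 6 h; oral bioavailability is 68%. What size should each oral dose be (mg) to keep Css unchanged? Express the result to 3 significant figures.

To maintain the same Css, the systemic dosing rate must be unchanged: F·D/τ = infusion rate.
D = rate × τ / F = 226 × 6 / 0.68 = 1994 mg

1990 mg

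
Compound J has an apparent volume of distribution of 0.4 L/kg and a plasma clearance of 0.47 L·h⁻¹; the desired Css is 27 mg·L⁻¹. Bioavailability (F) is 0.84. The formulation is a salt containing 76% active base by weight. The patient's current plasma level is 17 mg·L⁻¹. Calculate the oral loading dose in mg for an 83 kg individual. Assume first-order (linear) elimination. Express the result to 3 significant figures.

520 mg

Vd(total) = 83 kg × 0.4 L/kg = 33.20 L
The loading dose fills Vd to the target concentration; clearance is irrelevant here.
Concentration deficit ΔC = 27 − 17 = 10.00 mg/L
LD = Vd × ΔC / F / S = 33.20 × 10.00 / 0.84 / 0.76 = 520.1 mg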